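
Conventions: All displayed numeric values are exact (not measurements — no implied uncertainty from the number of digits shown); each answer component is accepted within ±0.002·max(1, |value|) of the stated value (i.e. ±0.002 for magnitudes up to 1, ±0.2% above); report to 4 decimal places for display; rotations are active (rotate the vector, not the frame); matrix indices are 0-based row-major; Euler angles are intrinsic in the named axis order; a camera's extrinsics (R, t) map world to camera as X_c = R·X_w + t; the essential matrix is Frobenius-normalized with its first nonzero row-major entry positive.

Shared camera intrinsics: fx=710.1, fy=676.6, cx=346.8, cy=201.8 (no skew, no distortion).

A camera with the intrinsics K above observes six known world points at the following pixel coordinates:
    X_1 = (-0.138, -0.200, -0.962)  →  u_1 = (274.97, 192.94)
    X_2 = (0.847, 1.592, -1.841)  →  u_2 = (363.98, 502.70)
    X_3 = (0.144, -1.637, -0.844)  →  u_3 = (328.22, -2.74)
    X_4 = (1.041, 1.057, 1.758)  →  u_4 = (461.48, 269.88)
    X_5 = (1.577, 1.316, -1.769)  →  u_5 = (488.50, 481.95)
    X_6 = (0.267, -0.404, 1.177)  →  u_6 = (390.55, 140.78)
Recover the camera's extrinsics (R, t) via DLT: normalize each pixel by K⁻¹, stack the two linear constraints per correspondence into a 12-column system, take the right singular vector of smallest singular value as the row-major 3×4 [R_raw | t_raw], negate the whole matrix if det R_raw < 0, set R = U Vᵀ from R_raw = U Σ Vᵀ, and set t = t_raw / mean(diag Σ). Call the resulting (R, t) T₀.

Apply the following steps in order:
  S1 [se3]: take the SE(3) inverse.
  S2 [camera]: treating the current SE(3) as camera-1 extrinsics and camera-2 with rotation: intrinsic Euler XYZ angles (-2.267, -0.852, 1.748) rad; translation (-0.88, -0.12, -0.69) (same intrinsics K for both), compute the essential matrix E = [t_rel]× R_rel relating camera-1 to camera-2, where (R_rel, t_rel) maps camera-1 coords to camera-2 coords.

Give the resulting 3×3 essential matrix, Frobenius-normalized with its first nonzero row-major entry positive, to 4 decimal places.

source (pnp_recover): camera pose = R=[0.9656 -0.0600 0.2531; 0.1106 0.9753 -0.1910; -0.2354 0.2124 0.9484], t=(-0.1500, -0.0400, 6.0101)
after S1 (invert_se3): R=[0.9656 0.1106 -0.2354; -0.0600 0.9753 0.2124; 0.2531 -0.1910 0.9484], t=(1.5640, -1.2465, -5.6697)
after S2 (essential): [0.4317 -0.0754 0.0910; 0.2607 -0.5515 0.1765; -0.4822 -0.4045 0.0157]

matrix = [0.4317 -0.0754 0.0910; 0.2607 -0.5515 0.1765; -0.4822 -0.4045 0.0157]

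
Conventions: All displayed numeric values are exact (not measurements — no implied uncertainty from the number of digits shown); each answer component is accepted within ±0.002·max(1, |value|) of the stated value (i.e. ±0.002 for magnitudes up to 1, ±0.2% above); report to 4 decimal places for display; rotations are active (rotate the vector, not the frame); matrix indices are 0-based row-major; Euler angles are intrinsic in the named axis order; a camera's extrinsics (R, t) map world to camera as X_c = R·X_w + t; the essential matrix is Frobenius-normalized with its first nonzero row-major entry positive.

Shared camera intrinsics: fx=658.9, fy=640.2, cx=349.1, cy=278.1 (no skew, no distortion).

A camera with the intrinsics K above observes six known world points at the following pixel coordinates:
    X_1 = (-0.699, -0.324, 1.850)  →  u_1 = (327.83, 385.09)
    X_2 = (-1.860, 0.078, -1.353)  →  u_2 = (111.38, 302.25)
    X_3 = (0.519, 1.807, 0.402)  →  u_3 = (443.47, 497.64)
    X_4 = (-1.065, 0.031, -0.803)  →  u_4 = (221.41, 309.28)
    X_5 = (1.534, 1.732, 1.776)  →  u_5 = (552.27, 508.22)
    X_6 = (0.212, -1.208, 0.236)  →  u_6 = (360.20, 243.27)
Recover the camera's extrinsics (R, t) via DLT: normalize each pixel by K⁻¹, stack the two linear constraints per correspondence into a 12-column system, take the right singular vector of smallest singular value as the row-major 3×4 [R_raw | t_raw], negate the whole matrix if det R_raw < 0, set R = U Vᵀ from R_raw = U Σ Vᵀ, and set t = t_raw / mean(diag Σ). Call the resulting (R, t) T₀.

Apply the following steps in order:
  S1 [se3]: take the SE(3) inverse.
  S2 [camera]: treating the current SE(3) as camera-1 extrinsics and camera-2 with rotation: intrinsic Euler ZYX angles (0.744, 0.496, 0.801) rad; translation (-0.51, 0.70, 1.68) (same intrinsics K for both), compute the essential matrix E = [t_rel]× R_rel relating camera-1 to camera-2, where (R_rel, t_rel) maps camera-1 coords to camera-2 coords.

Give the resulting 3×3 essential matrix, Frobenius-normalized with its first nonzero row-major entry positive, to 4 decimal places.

matrix = [0.1867 0.4926 0.2431; -0.6142 0.3340 -0.0530; -0.2298 -0.2942 -0.1800]

source (pnp_recover): camera pose = R=[0.9653 0.1255 0.2289; -0.2356 0.7966 0.5568; -0.1125 -0.5914 0.7985], t=(0.0201, 0.4701, 6.6705)
after S1 (invert_se3): R=[0.9653 -0.2356 -0.1125; 0.1255 0.7966 -0.5914; 0.2289 0.5568 0.7985], t=(0.8416, 3.5680, -5.5928)
after S2 (essential): [0.1867 0.4926 0.2431; -0.6142 0.3340 -0.0530; -0.2298 -0.2942 -0.1800]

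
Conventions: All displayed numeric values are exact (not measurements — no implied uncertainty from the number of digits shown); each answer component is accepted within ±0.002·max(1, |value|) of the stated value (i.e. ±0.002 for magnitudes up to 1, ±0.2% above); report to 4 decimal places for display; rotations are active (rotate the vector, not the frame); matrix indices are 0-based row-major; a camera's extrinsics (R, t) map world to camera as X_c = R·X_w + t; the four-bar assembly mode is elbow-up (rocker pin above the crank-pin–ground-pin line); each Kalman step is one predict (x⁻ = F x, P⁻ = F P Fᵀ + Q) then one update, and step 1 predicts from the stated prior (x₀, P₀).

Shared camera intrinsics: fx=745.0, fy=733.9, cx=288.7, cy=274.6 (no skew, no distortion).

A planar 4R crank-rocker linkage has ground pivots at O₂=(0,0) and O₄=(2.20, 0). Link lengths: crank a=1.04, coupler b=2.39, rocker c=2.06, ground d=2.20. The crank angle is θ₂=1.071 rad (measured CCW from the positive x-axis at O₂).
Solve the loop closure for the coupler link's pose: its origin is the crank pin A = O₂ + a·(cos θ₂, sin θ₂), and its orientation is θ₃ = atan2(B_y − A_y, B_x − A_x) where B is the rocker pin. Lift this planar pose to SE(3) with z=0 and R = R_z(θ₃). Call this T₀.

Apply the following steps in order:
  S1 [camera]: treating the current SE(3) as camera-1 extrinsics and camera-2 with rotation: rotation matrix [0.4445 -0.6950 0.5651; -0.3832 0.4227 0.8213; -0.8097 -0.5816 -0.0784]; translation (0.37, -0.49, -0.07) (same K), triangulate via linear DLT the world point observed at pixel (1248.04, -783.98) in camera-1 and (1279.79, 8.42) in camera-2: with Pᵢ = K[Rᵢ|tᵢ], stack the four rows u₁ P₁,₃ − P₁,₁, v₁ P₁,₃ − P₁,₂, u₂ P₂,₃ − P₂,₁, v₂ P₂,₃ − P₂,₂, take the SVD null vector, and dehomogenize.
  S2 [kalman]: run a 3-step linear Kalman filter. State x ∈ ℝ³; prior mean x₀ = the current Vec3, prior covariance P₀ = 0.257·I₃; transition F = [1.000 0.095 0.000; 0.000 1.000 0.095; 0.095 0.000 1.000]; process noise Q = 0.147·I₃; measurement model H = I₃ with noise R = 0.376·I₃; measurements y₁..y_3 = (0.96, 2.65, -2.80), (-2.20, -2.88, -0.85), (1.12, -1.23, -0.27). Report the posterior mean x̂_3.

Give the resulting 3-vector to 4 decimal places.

source (fourbar_fk): coupler pose = R=[0.8868 -0.4621 0.0000; 0.4621 0.8868 0.0000; 0.0000 0.0000 1.0000], t=(0.4984, 0.9128, 0.0000)
after S1 (triangulate): (-0.5214, -1.9288, 0.7201)
after S2 (kf_track): (-0.0525, -1.2270, -0.6892)

result = (-0.0525, -1.2270, -0.6892)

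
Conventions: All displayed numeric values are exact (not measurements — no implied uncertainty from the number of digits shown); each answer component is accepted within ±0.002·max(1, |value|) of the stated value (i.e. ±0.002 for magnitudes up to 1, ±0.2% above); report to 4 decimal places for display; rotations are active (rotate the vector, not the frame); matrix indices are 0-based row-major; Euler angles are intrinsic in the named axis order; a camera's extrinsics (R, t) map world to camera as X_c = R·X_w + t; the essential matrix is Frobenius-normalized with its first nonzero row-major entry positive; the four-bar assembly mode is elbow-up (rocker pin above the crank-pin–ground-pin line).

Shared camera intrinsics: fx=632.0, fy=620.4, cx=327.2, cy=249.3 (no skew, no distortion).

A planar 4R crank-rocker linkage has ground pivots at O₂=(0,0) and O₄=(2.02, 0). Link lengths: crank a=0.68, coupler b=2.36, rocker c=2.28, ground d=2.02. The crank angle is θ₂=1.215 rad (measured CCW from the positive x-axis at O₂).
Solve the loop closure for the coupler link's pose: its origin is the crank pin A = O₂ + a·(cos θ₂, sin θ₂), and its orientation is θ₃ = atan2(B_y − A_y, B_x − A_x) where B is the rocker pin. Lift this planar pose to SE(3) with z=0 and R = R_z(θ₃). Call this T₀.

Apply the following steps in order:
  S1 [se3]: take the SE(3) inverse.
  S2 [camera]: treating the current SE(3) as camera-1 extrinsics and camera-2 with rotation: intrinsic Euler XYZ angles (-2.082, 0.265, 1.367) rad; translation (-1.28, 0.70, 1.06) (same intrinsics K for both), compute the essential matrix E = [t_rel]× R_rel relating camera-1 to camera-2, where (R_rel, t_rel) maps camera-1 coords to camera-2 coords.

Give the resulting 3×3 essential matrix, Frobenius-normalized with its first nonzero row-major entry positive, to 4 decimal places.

matrix = [0.1139 0.0241 0.2999; 0.6260 -0.0383 0.2370; -0.2993 0.1033 0.5889]

source (fourbar_fk): coupler pose = R=[0.7187 -0.6953 0.0000; 0.6953 0.7187 0.0000; 0.0000 0.0000 1.0000], t=(0.2369, 0.6374, 0.0000)
after S1 (invert_se3): R=[0.7187 0.6953 0.0000; -0.6953 0.7187 0.0000; 0.0000 0.0000 1.0000], t=(-0.6134, -0.2934, 0.0000)
after S2 (essential): [0.1139 0.0241 0.2999; 0.6260 -0.0383 0.2370; -0.2993 0.1033 0.5889]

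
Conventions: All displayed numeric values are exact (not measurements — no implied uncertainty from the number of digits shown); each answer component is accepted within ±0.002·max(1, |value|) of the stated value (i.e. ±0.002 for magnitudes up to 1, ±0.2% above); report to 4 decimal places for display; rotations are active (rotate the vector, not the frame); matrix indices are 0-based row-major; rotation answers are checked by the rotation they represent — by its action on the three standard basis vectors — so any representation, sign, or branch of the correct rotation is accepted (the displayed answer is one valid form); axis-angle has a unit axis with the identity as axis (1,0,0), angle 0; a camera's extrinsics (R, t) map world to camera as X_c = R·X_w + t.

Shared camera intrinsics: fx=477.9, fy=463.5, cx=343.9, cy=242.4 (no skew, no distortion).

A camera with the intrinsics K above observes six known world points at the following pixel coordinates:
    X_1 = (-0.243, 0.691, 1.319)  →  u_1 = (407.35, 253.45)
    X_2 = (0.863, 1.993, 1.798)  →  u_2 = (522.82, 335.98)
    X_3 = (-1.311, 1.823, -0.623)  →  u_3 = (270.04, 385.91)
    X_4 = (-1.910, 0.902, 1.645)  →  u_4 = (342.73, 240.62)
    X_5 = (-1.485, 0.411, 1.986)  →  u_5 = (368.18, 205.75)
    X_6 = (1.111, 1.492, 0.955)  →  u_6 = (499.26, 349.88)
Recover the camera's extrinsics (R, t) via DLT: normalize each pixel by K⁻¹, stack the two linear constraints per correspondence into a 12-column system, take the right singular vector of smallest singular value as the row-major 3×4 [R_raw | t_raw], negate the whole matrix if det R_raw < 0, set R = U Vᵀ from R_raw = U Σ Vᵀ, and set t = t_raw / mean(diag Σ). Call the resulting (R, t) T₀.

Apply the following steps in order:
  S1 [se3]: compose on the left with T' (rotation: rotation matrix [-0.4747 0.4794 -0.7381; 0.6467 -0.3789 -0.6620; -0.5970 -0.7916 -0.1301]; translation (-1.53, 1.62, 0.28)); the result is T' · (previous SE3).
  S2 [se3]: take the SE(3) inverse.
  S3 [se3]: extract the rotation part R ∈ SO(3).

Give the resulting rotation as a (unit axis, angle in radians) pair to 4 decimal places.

rotation (axis_angle) = ((0.7508, 0.3577, -0.5553), 2.2382)

source (pnp_recover): camera pose = R=[0.6590 0.2784 0.6988; 0.1227 0.8768 -0.4650; -0.7421 0.3922 0.5436], t=(-0.1600, 0.1800, 4.8099)
after S1 (compose_se3): R=[0.2938 -0.0013 -0.9559; 0.8709 -0.4118 0.2682; -0.3940 -0.9113 -0.1198], t=(-4.9181, -1.7358, -0.3929)
after S2 (invert_se3): R=[0.2938 0.8709 -0.3940; -0.0013 -0.4118 -0.9113; -0.9559 0.2682 -0.1198], t=(2.8016, -1.0795, -4.2826)
after S3 (rot_of_se3): [0.2938 0.8709 -0.3940; -0.0013 -0.4118 -0.9113; -0.9559 0.2682 -0.1198]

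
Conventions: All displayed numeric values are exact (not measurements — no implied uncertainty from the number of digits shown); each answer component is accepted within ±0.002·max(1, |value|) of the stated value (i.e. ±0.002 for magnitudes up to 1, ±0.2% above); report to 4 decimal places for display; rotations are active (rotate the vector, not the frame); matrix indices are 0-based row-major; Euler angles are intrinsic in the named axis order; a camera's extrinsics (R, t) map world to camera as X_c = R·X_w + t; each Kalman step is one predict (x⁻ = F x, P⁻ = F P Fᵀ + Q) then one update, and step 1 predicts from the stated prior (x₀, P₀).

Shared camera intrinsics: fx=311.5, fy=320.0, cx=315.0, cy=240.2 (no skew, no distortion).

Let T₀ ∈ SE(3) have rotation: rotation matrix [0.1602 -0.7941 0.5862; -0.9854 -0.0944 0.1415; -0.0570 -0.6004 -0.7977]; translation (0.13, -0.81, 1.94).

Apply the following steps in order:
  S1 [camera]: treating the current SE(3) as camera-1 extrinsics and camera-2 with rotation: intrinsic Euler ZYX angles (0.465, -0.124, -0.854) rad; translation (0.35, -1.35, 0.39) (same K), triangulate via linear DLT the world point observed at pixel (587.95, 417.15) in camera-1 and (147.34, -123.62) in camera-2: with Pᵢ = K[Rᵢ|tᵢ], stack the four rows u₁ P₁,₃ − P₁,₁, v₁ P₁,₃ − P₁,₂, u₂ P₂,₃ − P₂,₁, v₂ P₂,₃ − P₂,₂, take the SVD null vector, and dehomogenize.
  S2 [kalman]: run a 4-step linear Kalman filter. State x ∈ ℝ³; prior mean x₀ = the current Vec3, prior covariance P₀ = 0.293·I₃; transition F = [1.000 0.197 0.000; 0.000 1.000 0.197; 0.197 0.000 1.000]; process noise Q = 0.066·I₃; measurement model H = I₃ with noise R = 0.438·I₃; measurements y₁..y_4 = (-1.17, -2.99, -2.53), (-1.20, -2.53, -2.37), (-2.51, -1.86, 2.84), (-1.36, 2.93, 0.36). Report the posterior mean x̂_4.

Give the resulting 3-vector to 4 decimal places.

result = (-1.8817, -0.4013, 0.0454)

after S1 (triangulate): (-1.7951, -1.9835, 1.1014)
after S2 (kf_track): (-1.8817, -0.4013, 0.0454)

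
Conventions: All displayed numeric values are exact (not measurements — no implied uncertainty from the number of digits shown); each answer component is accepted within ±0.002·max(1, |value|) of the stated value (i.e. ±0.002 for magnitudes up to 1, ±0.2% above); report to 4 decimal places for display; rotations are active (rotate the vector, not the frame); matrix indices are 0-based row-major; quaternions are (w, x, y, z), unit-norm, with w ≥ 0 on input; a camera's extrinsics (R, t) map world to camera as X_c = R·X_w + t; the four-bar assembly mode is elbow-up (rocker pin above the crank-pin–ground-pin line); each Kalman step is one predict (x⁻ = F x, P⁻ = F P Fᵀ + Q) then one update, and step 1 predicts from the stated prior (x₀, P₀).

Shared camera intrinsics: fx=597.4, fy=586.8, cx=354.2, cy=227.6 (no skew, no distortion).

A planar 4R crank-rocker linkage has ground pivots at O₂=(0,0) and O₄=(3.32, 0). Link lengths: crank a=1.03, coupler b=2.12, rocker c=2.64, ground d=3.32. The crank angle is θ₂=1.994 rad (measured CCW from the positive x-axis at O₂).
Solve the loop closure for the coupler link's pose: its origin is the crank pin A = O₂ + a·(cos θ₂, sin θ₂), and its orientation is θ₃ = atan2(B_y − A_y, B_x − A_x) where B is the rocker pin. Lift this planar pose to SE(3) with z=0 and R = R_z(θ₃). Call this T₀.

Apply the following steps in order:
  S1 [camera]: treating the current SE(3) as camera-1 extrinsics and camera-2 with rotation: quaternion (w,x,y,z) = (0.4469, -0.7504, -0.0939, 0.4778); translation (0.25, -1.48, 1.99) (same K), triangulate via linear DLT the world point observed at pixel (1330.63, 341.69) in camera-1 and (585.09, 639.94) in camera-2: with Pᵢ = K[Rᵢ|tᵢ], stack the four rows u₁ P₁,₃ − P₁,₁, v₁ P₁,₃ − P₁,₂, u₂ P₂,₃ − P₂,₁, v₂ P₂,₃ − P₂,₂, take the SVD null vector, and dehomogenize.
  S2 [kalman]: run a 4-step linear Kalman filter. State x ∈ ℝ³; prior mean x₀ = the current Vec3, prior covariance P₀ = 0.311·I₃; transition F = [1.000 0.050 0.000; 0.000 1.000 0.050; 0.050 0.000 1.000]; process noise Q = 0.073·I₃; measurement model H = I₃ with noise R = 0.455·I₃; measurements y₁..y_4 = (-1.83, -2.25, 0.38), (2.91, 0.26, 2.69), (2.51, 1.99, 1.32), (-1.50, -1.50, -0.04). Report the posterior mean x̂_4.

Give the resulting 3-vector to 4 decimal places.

source (fourbar_fk): coupler pose = R=[0.8945 -0.4470 0.0000; 0.4470 0.8945 0.0000; 0.0000 0.0000 1.0000], t=(-0.4230, 0.9391, 0.0000)
after S1 (triangulate): (1.9102, -1.7305, 1.2599)
after S2 (kf_track): (0.5397, -0.4591, 1.0444)

result = (0.5397, -0.4591, 1.0444)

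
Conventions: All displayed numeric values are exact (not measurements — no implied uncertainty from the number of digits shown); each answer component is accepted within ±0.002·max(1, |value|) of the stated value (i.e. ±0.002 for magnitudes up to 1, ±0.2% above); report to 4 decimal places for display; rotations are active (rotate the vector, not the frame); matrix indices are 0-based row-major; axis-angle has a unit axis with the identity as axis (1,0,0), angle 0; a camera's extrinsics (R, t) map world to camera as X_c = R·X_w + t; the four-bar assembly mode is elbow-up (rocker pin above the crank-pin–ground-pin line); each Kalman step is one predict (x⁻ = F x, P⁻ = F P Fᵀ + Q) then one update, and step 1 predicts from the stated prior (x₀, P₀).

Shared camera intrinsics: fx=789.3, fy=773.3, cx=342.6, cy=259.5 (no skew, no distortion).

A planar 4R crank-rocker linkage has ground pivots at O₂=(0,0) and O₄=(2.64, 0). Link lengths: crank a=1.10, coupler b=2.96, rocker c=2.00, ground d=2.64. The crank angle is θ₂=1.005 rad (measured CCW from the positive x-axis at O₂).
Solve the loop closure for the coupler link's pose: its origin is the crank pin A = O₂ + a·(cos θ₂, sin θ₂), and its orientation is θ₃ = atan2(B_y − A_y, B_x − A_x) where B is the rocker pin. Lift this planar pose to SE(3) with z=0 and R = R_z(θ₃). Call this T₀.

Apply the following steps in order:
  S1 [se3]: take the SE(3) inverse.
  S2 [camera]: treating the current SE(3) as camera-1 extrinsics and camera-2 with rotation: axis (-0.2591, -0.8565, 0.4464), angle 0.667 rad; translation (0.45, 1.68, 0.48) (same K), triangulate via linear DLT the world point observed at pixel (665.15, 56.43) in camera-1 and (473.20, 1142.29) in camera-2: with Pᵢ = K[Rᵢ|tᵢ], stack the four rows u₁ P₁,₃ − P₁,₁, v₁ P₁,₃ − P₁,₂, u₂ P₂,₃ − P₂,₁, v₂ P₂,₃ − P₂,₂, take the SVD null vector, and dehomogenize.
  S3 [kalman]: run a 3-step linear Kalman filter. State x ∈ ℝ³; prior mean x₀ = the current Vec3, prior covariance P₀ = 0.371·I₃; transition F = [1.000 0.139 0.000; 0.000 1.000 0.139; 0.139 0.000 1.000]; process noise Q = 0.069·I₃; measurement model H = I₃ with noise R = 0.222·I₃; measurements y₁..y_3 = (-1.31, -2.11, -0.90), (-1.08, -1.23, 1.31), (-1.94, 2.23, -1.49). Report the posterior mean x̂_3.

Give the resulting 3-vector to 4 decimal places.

result = (-1.3776, 0.2976, -0.3423)

source (fourbar_fk): coupler pose = R=[0.9505 -0.3109 0.0000; 0.3109 0.9505 0.0000; 0.0000 0.0000 1.0000], t=(0.5897, 0.9286, 0.0000)
after S1 (invert_se3): R=[0.9505 0.3109 0.0000; -0.3109 0.9505 0.0000; 0.0000 0.0000 1.0000], t=(-0.8491, -0.6993, 0.0000)
after S2 (triangulate): (1.4652, 0.7003, 1.8626)
after S3 (kf_track): (-1.3776, 0.2976, -0.3423)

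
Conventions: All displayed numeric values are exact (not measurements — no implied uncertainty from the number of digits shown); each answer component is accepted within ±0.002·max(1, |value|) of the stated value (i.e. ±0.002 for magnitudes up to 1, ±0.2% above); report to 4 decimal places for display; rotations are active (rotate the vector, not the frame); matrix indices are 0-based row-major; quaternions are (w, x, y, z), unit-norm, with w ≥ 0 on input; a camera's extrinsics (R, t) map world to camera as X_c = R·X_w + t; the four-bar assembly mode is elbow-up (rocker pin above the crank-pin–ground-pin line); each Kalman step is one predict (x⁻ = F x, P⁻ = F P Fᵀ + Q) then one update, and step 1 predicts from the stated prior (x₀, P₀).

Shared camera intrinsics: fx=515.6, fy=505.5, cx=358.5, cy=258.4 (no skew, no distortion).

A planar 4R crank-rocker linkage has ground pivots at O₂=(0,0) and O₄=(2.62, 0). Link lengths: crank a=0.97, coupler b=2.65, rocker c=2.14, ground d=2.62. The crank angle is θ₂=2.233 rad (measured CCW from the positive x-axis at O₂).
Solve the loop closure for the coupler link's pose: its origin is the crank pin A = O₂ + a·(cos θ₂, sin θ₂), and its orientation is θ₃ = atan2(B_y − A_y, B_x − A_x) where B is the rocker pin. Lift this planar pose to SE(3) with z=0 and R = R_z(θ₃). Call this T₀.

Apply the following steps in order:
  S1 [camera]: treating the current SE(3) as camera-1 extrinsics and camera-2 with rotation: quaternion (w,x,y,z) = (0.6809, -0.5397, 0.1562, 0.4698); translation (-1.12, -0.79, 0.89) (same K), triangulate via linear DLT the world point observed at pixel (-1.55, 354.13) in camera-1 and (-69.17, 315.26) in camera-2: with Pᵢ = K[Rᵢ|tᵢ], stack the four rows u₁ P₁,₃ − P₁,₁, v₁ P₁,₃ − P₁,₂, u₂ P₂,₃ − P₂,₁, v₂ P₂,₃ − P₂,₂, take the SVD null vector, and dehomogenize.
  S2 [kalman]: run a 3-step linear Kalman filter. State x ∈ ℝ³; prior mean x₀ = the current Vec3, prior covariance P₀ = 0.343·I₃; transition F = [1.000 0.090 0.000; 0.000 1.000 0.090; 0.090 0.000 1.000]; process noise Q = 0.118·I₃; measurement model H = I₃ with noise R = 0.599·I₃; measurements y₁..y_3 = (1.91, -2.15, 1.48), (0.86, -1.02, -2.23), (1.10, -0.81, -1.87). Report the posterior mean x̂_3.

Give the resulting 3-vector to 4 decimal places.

source (fourbar_fk): coupler pose = R=[0.8920 -0.4520 0.0000; 0.4520 0.8920 0.0000; 0.0000 0.0000 1.0000], t=(-0.5964, 0.7650, 0.0000)
after S1 (triangulate): (-0.6020, -0.2411, 1.4670)
after S2 (kf_track): (0.6122, -0.9335, -0.6143)

result = (0.6122, -0.9335, -0.6143)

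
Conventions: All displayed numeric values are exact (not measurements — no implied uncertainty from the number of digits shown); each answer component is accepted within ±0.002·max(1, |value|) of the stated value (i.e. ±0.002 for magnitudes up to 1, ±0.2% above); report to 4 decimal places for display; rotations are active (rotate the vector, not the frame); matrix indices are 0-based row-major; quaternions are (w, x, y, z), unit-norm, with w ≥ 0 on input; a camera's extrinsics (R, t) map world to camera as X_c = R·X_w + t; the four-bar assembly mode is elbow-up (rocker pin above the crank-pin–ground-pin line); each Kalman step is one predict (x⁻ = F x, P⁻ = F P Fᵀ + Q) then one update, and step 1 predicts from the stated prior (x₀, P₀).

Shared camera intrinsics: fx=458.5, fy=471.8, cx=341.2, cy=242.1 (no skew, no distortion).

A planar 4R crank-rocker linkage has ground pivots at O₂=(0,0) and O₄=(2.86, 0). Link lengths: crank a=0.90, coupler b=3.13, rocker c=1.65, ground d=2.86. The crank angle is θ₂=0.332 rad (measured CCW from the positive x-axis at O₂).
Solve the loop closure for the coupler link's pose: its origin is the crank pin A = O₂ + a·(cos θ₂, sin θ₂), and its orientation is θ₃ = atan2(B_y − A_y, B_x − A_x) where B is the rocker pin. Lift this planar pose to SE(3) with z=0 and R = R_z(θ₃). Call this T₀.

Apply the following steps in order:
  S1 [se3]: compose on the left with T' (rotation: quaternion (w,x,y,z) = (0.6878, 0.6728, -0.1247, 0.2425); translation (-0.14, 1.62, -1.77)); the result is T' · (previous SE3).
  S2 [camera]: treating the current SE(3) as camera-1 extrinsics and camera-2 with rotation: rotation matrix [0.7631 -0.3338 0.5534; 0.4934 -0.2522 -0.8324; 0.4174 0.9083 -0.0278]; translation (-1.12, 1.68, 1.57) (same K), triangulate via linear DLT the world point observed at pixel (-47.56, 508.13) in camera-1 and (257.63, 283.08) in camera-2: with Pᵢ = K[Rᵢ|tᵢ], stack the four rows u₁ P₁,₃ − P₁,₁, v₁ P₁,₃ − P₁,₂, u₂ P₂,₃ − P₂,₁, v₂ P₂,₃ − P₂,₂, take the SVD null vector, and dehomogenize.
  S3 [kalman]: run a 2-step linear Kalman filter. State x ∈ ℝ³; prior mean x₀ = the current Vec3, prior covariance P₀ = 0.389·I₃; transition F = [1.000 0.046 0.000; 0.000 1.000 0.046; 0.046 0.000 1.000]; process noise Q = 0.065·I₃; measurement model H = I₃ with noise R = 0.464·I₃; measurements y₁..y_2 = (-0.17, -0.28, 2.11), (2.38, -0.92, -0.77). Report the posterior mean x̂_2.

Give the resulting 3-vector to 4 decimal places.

result = (1.0119, 0.2090, 0.7595)

source (fourbar_fk): coupler pose = R=[0.9401 -0.3410 0.0000; 0.3410 0.9401 0.0000; 0.0000 0.0000 1.0000], t=(0.8509, 0.2933, 0.0000)
after S1 (compose_se3): R=[0.6293 -0.7616 0.1548; 0.1480 -0.0780 -0.9859; 0.7629 0.6433 0.0637], t=(0.4373, 1.7543, -1.0927)
after S2 (triangulate): (0.4819, 1.9017, 1.3665)
after S3 (kf_track): (1.0119, 0.2090, 0.7595)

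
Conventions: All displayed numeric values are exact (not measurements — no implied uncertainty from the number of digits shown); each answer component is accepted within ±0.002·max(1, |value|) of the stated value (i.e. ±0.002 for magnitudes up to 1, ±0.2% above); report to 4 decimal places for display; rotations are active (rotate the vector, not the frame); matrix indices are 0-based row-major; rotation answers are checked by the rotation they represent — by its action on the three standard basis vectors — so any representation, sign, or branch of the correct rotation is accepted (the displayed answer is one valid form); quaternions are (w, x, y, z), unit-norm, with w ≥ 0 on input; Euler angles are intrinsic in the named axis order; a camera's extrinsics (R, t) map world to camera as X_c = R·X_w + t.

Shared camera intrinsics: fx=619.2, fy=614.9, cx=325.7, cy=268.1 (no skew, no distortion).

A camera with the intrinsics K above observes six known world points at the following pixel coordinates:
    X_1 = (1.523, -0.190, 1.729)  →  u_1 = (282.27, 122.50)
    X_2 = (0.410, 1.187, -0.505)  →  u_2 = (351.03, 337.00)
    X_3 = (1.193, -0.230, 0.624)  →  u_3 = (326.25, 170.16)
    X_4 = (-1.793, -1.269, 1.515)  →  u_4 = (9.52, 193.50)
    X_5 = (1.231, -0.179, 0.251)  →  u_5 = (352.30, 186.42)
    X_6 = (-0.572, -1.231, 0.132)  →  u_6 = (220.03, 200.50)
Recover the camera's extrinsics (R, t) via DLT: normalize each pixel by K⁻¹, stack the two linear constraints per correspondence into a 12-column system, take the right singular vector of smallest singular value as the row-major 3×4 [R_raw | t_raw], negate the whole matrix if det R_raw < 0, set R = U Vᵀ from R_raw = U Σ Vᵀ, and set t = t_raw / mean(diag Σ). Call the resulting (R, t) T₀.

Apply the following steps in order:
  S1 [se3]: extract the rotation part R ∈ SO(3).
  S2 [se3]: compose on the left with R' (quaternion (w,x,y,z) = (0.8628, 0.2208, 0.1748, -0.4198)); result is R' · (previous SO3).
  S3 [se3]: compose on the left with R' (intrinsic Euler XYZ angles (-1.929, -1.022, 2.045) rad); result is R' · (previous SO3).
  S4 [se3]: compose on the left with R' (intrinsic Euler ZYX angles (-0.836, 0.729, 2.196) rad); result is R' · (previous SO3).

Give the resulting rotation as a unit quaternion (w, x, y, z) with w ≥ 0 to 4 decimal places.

source (pnp_recover): camera pose = R=[0.7012 0.0250 -0.7125; -0.5441 0.6646 -0.5122; 0.4607 0.7468 0.4796], t=(-0.3805, -0.0102, 6.4339)
after S1 (rot_of_se3): [0.7012 0.0250 -0.7125; -0.5441 0.6646 -0.5122; 0.4607 0.7468 0.4796]
after S2 (compose_so3): [0.0286 0.6342 -0.7726; -0.9963 -0.0448 -0.0737; -0.0814 0.7719 0.6306]
after S3 (compose_so3): [0.5250 -0.7888 -0.3197; 0.4896 -0.0274 0.8715; -0.6962 -0.6141 0.3718]
after S4 (compose_so3): [0.8280 0.1375 -0.5436; -0.5017 0.6145 -0.6089; 0.2503 0.7769 0.5778]

rotation (quat) = (0.8689, 0.3987, -0.2284, -0.1839)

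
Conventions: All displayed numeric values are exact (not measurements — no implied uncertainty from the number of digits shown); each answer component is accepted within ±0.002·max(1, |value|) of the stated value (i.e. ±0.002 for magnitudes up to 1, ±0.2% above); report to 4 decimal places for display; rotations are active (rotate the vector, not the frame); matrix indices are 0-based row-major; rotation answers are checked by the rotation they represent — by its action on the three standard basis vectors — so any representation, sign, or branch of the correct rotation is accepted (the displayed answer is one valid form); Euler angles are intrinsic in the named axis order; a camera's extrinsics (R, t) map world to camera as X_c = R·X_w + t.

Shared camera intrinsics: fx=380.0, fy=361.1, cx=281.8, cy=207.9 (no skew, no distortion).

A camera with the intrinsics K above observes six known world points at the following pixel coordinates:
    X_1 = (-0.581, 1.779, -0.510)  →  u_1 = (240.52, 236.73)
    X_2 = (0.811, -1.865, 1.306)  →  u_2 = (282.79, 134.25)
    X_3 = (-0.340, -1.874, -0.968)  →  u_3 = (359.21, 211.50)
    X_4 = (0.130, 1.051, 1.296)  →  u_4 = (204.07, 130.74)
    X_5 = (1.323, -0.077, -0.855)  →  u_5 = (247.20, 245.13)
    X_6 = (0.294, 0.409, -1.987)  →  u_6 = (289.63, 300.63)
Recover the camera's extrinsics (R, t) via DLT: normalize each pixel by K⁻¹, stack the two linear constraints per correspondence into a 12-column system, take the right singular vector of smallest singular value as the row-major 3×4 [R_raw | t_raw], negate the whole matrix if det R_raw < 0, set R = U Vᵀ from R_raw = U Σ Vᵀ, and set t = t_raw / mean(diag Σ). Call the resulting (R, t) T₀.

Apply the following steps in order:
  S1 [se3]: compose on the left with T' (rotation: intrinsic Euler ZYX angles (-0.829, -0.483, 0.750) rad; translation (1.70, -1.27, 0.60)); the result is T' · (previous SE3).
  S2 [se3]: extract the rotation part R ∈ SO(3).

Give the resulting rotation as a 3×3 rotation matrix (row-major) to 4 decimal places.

rotation (matrix) = ((-0.8215, 0.2755, -0.4992), (0.5221, 0.7154, -0.4644), (0.2291, -0.6421, -0.7316))

source (pnp_recover): camera pose = R=[-0.7260 -0.6004 -0.3352; 0.2508 0.2227 -0.9421; 0.6403 -0.7680 -0.0111], t=(-0.0700, -0.3300, 6.7488)
after S1 (compose_se3): R=[-0.8215 0.2755 -0.4992; 0.5221 0.7154 -0.4644; 0.2291 -0.6421 -0.7316], t=(-3.3903, -2.8816, 4.7414)
after S2 (rot_of_se3): [-0.8215 0.2755 -0.4992; 0.5221 0.7154 -0.4644; 0.2291 -0.6421 -0.7316]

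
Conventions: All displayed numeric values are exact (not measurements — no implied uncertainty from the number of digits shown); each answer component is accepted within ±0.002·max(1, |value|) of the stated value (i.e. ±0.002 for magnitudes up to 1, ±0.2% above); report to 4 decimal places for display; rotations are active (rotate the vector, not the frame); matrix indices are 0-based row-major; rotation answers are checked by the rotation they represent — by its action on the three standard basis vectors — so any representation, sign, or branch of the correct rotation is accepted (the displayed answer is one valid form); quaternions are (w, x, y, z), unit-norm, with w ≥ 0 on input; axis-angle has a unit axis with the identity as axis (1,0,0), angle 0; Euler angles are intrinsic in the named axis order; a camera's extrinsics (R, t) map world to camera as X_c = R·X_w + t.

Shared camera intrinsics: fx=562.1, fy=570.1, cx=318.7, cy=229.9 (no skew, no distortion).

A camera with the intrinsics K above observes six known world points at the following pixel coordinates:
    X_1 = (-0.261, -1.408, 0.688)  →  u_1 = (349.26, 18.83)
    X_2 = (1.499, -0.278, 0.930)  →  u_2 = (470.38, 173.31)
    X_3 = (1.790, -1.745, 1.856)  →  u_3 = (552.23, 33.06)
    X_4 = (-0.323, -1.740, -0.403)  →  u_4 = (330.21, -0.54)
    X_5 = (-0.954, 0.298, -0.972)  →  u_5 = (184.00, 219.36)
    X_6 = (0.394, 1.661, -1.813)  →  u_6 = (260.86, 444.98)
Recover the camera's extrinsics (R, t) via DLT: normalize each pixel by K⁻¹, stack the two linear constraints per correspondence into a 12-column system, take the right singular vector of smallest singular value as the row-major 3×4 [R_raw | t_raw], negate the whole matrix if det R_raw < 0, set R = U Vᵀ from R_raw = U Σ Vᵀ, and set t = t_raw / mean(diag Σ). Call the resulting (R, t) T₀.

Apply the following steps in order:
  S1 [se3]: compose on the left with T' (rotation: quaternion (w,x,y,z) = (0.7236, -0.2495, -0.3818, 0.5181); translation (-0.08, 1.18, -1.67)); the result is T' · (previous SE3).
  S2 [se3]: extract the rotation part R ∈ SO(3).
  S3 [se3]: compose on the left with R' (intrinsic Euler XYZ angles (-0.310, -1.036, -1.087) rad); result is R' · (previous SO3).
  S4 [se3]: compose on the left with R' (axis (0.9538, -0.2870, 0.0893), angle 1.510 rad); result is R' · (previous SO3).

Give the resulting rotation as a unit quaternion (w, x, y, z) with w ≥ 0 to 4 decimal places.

source (pnp_recover): camera pose = R=[0.9333 -0.2819 0.2226; 0.3573 0.7912 -0.4963; -0.0362 0.5428 0.8391], t=(-0.0100, -0.4700, 5.6300)
after S1 (compose_se3): R=[-0.0103 -0.9310 -0.3648; 0.9998 -0.0158 0.0122; -0.0171 -0.3646 0.9310], t=(-4.3850, 0.8170, 1.9705)
after S2 (rot_of_se3): [-0.0103 -0.9310 -0.3648; 0.9998 -0.0158 0.0122; -0.0171 -0.3646 0.9310]
after S3 (compose_so3): [0.4634 0.0858 -0.8820; 0.6799 0.6039 0.4160; 0.5683 -0.7924 0.2215]
after S4 (compose_so3): [0.0713 0.0330 -0.9969; -0.5387 0.8424 -0.0106; 0.8395 0.5378 0.0779]

rotation (quat) = (0.7056, 0.1943, -0.6506, -0.2026)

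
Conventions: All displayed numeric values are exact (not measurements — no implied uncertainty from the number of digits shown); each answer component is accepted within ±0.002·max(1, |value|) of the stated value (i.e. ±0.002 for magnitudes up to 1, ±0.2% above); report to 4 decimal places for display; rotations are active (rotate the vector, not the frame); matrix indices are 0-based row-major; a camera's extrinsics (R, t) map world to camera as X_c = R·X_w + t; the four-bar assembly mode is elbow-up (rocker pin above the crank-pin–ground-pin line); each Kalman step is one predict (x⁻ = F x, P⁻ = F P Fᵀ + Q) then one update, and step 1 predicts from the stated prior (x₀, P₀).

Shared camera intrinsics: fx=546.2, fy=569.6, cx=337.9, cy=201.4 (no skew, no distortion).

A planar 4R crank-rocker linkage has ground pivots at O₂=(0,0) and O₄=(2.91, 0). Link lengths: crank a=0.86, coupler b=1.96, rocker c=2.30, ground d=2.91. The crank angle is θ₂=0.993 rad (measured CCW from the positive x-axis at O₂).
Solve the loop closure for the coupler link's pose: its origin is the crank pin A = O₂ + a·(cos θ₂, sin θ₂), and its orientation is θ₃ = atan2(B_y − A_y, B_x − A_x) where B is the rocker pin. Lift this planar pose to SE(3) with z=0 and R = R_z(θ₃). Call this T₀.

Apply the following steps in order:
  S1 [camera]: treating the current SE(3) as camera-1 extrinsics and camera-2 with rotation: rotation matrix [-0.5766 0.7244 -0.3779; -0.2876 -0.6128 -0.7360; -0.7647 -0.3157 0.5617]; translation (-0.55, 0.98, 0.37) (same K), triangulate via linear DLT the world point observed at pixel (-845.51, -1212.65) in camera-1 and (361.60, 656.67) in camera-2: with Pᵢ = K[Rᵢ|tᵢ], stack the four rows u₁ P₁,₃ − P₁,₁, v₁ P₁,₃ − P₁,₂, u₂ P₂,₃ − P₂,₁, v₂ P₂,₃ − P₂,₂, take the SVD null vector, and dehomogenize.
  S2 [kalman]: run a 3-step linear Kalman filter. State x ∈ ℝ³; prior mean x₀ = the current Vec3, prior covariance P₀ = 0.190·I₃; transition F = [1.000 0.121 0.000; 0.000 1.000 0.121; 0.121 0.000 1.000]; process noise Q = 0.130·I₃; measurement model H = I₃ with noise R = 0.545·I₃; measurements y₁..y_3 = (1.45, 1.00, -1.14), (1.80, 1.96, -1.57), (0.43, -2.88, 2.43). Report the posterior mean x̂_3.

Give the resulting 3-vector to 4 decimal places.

source (fourbar_fk): coupler pose = R=[0.7278 -0.6858 0.0000; 0.6858 0.7278 0.0000; 0.0000 0.0000 1.0000], t=(0.4697, 0.7204, 0.0000)
after S1 (triangulate): (-1.5849, -0.2755, 0.2284)
after S2 (kf_track): (0.4761, -0.5297, 0.4075)

result = (0.4761, -0.5297, 0.4075)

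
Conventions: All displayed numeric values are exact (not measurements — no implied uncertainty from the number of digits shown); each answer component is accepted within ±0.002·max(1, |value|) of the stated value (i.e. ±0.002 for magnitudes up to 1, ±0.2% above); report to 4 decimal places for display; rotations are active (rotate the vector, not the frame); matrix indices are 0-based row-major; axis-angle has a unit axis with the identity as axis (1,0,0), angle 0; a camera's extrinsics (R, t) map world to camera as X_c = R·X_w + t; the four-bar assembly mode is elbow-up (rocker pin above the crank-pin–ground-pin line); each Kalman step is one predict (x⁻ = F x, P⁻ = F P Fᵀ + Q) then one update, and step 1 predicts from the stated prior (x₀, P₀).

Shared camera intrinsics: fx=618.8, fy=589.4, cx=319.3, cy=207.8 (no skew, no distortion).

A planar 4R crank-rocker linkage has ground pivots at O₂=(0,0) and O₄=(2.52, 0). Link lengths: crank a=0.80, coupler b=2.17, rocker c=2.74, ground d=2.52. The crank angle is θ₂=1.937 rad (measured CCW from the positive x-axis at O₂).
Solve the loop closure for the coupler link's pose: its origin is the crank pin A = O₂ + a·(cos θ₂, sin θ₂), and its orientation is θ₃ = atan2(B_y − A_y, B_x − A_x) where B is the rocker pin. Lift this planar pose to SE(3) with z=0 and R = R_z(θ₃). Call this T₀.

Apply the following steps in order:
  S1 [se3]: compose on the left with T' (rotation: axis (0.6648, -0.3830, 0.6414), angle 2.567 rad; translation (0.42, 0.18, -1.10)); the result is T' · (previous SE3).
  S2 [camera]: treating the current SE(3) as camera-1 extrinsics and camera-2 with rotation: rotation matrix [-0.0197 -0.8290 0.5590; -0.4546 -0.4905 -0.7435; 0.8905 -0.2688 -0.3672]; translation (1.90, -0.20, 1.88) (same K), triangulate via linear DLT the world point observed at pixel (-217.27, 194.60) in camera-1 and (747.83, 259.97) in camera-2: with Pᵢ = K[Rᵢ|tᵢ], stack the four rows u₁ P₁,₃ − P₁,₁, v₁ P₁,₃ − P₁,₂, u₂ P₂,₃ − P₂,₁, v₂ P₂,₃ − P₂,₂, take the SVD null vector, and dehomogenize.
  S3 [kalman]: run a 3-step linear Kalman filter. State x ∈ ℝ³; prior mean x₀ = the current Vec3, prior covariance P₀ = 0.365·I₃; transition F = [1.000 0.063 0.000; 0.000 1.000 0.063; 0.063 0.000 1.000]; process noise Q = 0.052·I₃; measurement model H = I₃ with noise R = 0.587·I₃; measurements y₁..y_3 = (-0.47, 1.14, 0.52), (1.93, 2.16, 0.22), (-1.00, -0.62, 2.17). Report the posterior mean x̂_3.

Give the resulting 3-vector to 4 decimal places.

result = (0.5787, 0.0932, 0.7028)

source (fourbar_fk): coupler pose = R=[0.6621 -0.7494 0.0000; 0.7494 0.6621 0.0000; 0.0000 0.0000 1.0000], t=(-0.2865, 0.7470, 0.0000)
after S1 (compose_se3): R=[-0.6297 -0.5210 0.5762; -0.5062 -0.2874 -0.8131; 0.5893 -0.8037 -0.0827], t=(-0.1826, -0.2112, -1.4520)
after S2 (triangulate): (1.6936, -1.6421, -0.7081)
after S3 (kf_track): (0.5787, 0.0932, 0.7028)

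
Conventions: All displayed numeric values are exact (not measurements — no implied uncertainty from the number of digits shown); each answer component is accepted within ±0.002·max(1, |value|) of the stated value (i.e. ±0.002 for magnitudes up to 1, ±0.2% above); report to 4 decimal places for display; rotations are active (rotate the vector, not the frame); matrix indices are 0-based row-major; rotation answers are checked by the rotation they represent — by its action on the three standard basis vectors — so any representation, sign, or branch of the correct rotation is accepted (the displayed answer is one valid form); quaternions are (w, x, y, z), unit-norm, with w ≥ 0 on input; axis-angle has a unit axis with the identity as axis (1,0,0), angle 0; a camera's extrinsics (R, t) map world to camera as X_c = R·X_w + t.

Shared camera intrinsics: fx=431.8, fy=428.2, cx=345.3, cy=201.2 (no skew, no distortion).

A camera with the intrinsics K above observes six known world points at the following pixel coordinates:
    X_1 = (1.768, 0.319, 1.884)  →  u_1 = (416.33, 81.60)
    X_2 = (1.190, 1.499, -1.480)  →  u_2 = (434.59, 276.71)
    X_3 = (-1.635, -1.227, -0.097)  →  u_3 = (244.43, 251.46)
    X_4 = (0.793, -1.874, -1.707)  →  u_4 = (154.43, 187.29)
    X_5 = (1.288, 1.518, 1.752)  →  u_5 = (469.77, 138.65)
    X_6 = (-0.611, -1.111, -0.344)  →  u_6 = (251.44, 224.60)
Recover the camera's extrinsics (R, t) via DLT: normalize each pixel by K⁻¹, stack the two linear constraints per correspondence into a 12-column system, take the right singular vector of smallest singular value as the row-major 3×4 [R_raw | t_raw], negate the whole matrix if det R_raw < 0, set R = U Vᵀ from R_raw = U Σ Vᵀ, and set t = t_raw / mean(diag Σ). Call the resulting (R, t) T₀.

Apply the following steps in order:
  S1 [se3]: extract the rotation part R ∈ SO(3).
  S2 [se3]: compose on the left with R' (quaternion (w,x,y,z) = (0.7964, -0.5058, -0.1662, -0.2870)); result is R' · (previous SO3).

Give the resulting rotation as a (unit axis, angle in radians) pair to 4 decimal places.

rotation (axis_angle) = ((-0.1219, -0.2405, -0.9630), 1.8338)

source (pnp_recover): camera pose = R=[0.2808 0.9049 0.3200; -0.7098 0.4202 -0.5654; -0.6460 -0.0684 0.7603], t=(-0.2302, 0.2200, 6.7699)
after S1 (rot_of_se3): [0.2808 0.9049 0.3200; -0.7098 0.4202 -0.5654; -0.6460 -0.0684 0.7603]
after S2 (compose_so3): [-0.2413 0.9668 -0.0844; -0.8929 -0.1871 0.4095; 0.3801 0.1742 0.9084]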